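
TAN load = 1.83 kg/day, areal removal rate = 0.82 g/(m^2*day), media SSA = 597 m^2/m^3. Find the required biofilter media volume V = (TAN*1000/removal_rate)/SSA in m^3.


A = 1.83*1000 / 0.82 = 2231.7073 m^2
V = 2231.7073 / 597 = 3.7382

3.7382 m^3


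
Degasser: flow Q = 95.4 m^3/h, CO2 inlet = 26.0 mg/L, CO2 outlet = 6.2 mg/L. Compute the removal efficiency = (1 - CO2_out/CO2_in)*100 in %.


CO2_out / CO2_in = 6.2 / 26.0 = 0.23846154
Fraction remaining = 0.23846154
efficiency = (1 - 0.23846154) * 100 = 76.1538 %

76.1538 %


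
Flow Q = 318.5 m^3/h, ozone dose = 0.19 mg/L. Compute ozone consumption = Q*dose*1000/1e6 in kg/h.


O3 demand (mg/h) = Q * dose * 1000 = 318.5 * 0.19 * 1000 = 60515 mg/h
Convert mg to kg: 60515 / 1e6 = 0.060515 kg/h

0.060515 kg/h


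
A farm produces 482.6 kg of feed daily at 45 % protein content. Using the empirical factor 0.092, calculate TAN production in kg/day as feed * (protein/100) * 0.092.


Protein in feed = 482.6 * 45/100 = 217.17 kg/day
TAN = protein * 0.092 = 217.17 * 0.092 = 19.97964 kg/day

19.97964 kg/day


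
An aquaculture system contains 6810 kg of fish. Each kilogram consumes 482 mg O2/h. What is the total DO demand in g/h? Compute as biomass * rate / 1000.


Total O2 consumption (mg/h) = 6810 kg * 482 mg/(kg*h) = 3282420 mg/h
Convert to g/h: 3282420 / 1000 = 3282.42 g/h

3282.42 g/h


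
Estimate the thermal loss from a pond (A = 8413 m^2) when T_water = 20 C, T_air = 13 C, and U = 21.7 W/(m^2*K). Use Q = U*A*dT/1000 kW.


Temperature difference dT = 20 - 13 = 7 K
Heat loss (W) = U * A * dT = 21.7 * 8413 * 7 = 1277934.7 W
Convert to kW: 1277934.7 / 1000 = 1277.9347 kW

1277.9347 kW


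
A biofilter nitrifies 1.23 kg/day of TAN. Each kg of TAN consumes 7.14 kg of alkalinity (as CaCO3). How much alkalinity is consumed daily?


Alkalinity factor: 7.14 kg CaCO3 consumed per kg TAN nitrified
alk = 1.23 kg TAN * 7.14 = 8.7822 kg CaCO3/day

8.7822 kg CaCO3/day


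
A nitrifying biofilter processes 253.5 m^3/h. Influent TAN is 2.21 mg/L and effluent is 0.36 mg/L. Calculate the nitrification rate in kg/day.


Concentration drop: TAN_in - TAN_out = 2.21 - 0.36 = 1.85 mg/L
Hourly TAN removed = Q * dTAN = 253.5 m^3/h * 1.85 mg/L = 468.975 g/h  (m^3/h * mg/L = g/h)
Daily TAN removed = 468.975 * 24 = 11255.4 g/day
Convert to kg/day: 11255.4 / 1000 = 11.2554 kg/day

11.2554 kg/day


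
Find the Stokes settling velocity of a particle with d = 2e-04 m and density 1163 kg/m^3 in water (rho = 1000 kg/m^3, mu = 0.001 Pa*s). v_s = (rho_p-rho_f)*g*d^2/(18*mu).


Density difference: rho_p - rho_f = 1163 - 1000 = 163 kg/m^3
d^2 = (2e-04)^2 = 4e-08 m^2
Numerator = (rho_p - rho_f) * g * d^2 = 163 * 9.81 * 4e-08 = 6.39612e-05
Denominator = 18 * mu = 18 * 0.001 = 0.018
v_s = 6.39612e-05 / 0.018 = 0.0035534 m/s
Check: Re = rho_f * v_s * d / mu = 1000 * 0.0035534 * 2e-04 / 0.001 = 0.711 < 1, so Stokes' law applies.

0.0035534 m/s


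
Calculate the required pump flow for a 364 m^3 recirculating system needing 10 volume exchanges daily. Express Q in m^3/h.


Daily recirculation volume = 364 m^3 * 10 = 3640 m^3/day
Flow rate Q = daily volume / 24 h = 3640 / 24 = 151.667 m^3/h

151.667 m^3/h


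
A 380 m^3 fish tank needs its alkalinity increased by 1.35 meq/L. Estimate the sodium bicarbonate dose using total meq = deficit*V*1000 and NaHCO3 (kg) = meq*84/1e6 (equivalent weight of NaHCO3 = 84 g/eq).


Tank volume in L = 380 m^3 * 1000 = 380000 L
Total meq required = 1.35 meq/L * 380000 L = 513000 meq
NaHCO3 mass = 513000 meq * 84 mg/meq / 1e6 = 43.092 kg

43.092 kg


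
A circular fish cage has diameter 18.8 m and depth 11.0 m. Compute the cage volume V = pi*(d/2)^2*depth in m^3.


r = d/2 = 18.8/2 = 9.4 m
Base area = pi*r^2 = pi*9.4^2 = 277.59113 m^2
Volume = 277.59113 * 11.0 = 3053.5 m^3

3053.5 m^3


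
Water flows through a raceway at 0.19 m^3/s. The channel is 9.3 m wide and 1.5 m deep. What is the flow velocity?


Cross-sectional area = W * d = 9.3 * 1.5 = 13.95 m^2
Velocity = Q / A = 0.19 / 13.95 = 0.0136201 m/s

0.0136201 m/s


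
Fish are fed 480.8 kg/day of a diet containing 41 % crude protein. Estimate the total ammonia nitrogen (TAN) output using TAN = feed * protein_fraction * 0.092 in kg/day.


Protein in feed = 480.8 * 41/100 = 197.128 kg/day
TAN = protein * 0.092 = 197.128 * 0.092 = 18.135776 kg/day

18.135776 kg/day


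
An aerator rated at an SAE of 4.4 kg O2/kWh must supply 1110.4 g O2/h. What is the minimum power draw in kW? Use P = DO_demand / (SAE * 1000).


SAE in g O2/kWh = 4.4 * 1000 = 4400 g/kWh
P = DO_demand / SAE_g = 1110.4 / 4400 = 0.252364 kW

0.252364 kW


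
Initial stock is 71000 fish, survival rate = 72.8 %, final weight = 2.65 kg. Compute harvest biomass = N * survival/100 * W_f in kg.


Survivors = 71000 * 72.8/100 = 51688 fish
Harvest biomass = survivors * W_f = 51688 * 2.65 = 136973.2 kg

136973.2 kg


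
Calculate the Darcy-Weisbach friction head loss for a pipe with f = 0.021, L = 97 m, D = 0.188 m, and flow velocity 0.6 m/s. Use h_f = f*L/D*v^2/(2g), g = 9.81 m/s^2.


v^2 = 0.6^2 = 0.36 m^2/s^2
L/D = 97/0.188 = 515.95745
h_f = f*(L/D)*v^2/(2g) = 0.021 * 515.95745 * 0.36 / 19.62 = 0.198809 m

0.198809 m


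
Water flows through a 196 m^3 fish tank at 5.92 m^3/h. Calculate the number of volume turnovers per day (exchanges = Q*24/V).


Daily flow volume = 5.92 m^3/h * 24 h = 142.08 m^3/day
Exchanges = daily flow / tank volume = 142.08 / 196 = 0.724898 exchanges/day

0.724898 exchanges/day


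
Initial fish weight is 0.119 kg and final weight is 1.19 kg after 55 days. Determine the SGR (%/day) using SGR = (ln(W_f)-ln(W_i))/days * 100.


ln(W_f) = ln(1.19) = 0.17395331
ln(W_i) = ln(0.119) = -2.1286318
ln(W_f) - ln(W_i) = 0.17395331 - -2.1286318 = 2.3025851
SGR = 2.3025851 / 55 * 100 = 4.18652 %/day

4.18652 %/day


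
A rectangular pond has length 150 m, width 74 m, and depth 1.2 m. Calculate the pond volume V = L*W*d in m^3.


Base area = L * W = 150 * 74 = 11100 m^2
Volume = area * depth = 11100 * 1.2 = 13320 m^3

13320 m^3


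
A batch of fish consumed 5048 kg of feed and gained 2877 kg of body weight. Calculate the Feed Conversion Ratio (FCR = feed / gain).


FCR = feed consumed / weight gained
FCR = 5048 kg / 2877 kg = 1.75461

1.75461


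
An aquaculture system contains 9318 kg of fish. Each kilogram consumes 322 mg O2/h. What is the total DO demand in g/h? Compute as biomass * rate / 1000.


Total O2 consumption (mg/h) = 9318 kg * 322 mg/(kg*h) = 3000396 mg/h
Convert to g/h: 3000396 / 1000 = 3000.396 g/h

3000.396 g/h


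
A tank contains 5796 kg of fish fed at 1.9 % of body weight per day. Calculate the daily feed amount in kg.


Feeding rate fraction = 1.9% / 100 = 0.019
Daily feed = 5796 kg * 0.019 = 110.124 kg/day

110.124 kg/day


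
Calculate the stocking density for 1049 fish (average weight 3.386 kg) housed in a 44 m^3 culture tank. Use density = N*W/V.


Total biomass = 1049 fish * 3.386 kg = 3551.914 kg
Density = total biomass / volume = 3551.914 / 44 = 80.7253 kg/m^3

80.7253 kg/m^3


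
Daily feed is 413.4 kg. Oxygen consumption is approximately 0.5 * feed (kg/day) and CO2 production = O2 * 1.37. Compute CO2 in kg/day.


O2 = 413.4 * 0.5 = 206.7
CO2 = 206.7 * 1.37 = 283.179

283.179 kg/day


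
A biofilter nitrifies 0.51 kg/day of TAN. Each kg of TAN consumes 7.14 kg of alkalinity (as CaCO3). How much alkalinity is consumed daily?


Alkalinity factor: 7.14 kg CaCO3 consumed per kg TAN nitrified
alk = 0.51 kg TAN * 7.14 = 3.6414 kg CaCO3/day

3.6414 kg CaCO3/day


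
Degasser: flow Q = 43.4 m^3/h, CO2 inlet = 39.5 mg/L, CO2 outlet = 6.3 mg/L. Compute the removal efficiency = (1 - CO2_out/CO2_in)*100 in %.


CO2_out / CO2_in = 6.3 / 39.5 = 0.15949367
Fraction remaining = 0.15949367
efficiency = (1 - 0.15949367) * 100 = 84.0506 %

84.0506 %


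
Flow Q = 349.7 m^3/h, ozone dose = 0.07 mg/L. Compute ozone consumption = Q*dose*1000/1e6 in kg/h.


O3 demand (mg/h) = Q * dose * 1000 = 349.7 * 0.07 * 1000 = 24479 mg/h
Convert mg to kg: 24479 / 1e6 = 0.024479 kg/h

0.024479 kg/h


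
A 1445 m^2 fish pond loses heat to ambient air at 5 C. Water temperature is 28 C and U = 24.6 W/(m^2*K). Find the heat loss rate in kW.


Temperature difference dT = 28 - 5 = 23 K
Heat loss (W) = U * A * dT = 24.6 * 1445 * 23 = 817581 W
Convert to kW: 817581 / 1000 = 817.581 kW

817.581 kW


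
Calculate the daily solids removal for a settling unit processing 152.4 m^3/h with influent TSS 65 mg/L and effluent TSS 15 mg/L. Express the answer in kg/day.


Concentration drop: TSS_in - TSS_out = 65 - 15 = 50 mg/L
Hourly solids removed = Q * dTSS = 152.4 m^3/h * 50 mg/L = 7620 g/h  (m^3/h * mg/L = g/h)
Daily solids removed = 7620 * 24 = 182880 g/day
Convert g to kg: 182880 / 1000 = 182.88 kg/day

182.88 kg/day


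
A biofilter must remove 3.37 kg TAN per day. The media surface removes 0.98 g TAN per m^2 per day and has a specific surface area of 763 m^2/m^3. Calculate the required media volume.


A = 3.37*1000 / 0.98 = 3438.7755 m^2
V = 3438.7755 / 763 = 4.50691

4.50691 m^3


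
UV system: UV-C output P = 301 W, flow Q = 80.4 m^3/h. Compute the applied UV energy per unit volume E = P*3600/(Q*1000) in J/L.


Energy delivered per hour = 301 W * 3600 s = 1083600 J/h
Volume treated per hour = 80.4 m^3/h * 1000 = 80400 L/h
dose = 1083600 / 80400 = 13.4776 J/L

13.4776 J/L


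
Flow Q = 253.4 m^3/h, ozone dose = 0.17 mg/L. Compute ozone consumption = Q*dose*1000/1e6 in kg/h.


O3 demand (mg/h) = Q * dose * 1000 = 253.4 * 0.17 * 1000 = 43078 mg/h
Convert mg to kg: 43078 / 1e6 = 0.043078 kg/h

0.043078 kg/h


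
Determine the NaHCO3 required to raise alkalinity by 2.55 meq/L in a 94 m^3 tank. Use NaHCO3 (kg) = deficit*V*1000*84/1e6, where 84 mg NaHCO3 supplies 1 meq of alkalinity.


Tank volume in L = 94 m^3 * 1000 = 94000 L
Total meq required = 2.55 meq/L * 94000 L = 239700 meq
NaHCO3 mass = 239700 meq * 84 mg/meq / 1e6 = 20.1348 kg

20.1348 kg


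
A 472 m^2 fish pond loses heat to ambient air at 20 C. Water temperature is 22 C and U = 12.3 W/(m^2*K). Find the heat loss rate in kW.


Temperature difference dT = 22 - 20 = 2 K
Heat loss (W) = U * A * dT = 12.3 * 472 * 2 = 11611.2 W
Convert to kW: 11611.2 / 1000 = 11.6112 kW

11.6112 kW


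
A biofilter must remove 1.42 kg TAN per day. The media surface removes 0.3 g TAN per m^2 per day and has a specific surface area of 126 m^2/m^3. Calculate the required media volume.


A = 1.42*1000 / 0.3 = 4733.3333 m^2
V = 4733.3333 / 126 = 37.5661

37.5661 m^3


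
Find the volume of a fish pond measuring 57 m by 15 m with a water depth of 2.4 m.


Base area = L * W = 57 * 15 = 855 m^2
Volume = area * depth = 855 * 2.4 = 2052 m^3

2052 m^3


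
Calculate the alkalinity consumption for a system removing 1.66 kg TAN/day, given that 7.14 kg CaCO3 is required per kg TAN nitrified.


Alkalinity factor: 7.14 kg CaCO3 consumed per kg TAN nitrified
alk = 1.66 kg TAN * 7.14 = 11.8524 kg CaCO3/day

11.8524 kg CaCO3/day


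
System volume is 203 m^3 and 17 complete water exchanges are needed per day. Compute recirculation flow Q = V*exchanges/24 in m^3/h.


Daily recirculation volume = 203 m^3 * 17 = 3451 m^3/day
Flow rate Q = daily volume / 24 h = 3451 / 24 = 143.792 m^3/h

143.792 m^3/h


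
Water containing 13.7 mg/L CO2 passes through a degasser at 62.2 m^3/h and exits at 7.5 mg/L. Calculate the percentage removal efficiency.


CO2_out / CO2_in = 7.5 / 13.7 = 0.54744526
Fraction remaining = 0.54744526
efficiency = (1 - 0.54744526) * 100 = 45.2555 %

45.2555 %


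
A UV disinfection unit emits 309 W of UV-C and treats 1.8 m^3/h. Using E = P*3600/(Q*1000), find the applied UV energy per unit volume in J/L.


Energy delivered per hour = 309 W * 3600 s = 1112400 J/h
Volume treated per hour = 1.8 m^3/h * 1000 = 1800 L/h
dose = 1112400 / 1800 = 618 J/L

618 J/L


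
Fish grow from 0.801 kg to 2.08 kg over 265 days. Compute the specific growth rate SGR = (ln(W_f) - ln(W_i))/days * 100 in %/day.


ln(W_f) = ln(2.08) = 0.73236789
ln(W_i) = ln(0.801) = -0.22189433
ln(W_f) - ln(W_i) = 0.73236789 - -0.22189433 = 0.95426222
SGR = 0.95426222 / 265 * 100 = 0.360099 %/day

0.360099 %/day


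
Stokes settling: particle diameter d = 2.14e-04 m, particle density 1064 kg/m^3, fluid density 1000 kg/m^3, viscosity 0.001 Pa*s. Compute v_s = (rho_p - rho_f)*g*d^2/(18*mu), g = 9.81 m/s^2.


Density difference: rho_p - rho_f = 1064 - 1000 = 64 kg/m^3
d^2 = (2.14e-04)^2 = 4.5796e-08 m^2
Numerator = (rho_p - rho_f) * g * d^2 = 64 * 9.81 * 4.5796e-08 = 2.8752561e-05
Denominator = 18 * mu = 18 * 0.001 = 0.018
v_s = 2.8752561e-05 / 0.018 = 0.00159736 m/s
Check: Re = rho_f * v_s * d / mu = 1000 * 0.00159736 * 2.14e-04 / 0.001 = 0.342 < 1, so Stokes' law applies.

0.00159736 m/s


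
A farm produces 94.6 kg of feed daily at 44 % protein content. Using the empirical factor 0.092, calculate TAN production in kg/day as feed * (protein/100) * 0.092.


Protein in feed = 94.6 * 44/100 = 41.624 kg/day
TAN = protein * 0.092 = 41.624 * 0.092 = 3.829408 kg/day

3.829408 kg/day


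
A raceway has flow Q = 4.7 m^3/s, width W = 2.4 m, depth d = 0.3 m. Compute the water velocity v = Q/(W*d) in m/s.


Cross-sectional area = W * d = 2.4 * 0.3 = 0.72 m^2
Velocity = Q / A = 4.7 / 0.72 = 6.52778 m/s

6.52778 m/s


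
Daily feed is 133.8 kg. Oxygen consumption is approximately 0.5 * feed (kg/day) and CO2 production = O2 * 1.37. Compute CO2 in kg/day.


O2 = 133.8 * 0.5 = 66.9
CO2 = 66.9 * 1.37 = 91.653

91.653 kg/day


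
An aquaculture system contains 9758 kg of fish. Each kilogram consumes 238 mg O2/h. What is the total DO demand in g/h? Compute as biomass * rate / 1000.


Total O2 consumption (mg/h) = 9758 kg * 238 mg/(kg*h) = 2322404 mg/h
Convert to g/h: 2322404 / 1000 = 2322.404 g/h

2322.404 g/h


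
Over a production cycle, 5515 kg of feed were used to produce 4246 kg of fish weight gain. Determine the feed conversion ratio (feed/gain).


FCR = feed consumed / weight gained
FCR = 5515 kg / 4246 kg = 1.29887

1.29887


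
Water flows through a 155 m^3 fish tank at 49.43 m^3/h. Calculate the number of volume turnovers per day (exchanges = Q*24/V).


Daily flow volume = 49.43 m^3/h * 24 h = 1186.32 m^3/day
Exchanges = daily flow / tank volume = 1186.32 / 155 = 7.65368 exchanges/day

7.65368 exchanges/day


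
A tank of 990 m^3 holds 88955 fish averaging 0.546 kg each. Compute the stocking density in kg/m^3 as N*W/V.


Total biomass = 88955 fish * 0.546 kg = 48569.43 kg
Density = total biomass / volume = 48569.43 / 990 = 49.06 kg/m^3

49.06 kg/m^3


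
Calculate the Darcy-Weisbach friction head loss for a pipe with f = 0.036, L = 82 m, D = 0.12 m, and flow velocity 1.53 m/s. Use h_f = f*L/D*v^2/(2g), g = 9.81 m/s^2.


v^2 = 1.53^2 = 2.3409 m^2/s^2
L/D = 82/0.12 = 683.33333
h_f = f*(L/D)*v^2/(2g) = 0.036 * 683.33333 * 2.3409 / 19.62 = 2.93507 m

2.93507 m


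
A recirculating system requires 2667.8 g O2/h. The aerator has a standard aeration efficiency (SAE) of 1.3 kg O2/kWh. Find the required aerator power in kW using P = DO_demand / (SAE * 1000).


SAE in g O2/kWh = 1.3 * 1000 = 1300 g/kWh
P = DO_demand / SAE_g = 2667.8 / 1300 = 2.05215 kW

2.05215 kW


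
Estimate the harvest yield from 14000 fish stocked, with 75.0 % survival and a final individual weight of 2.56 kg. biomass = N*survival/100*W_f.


Survivors = 14000 * 75.0/100 = 10500 fish
Harvest biomass = survivors * W_f = 10500 * 2.56 = 26880 kg

26880 kg


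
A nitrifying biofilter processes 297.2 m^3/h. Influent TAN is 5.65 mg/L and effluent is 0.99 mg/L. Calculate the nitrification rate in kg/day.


Concentration drop: TAN_in - TAN_out = 5.65 - 0.99 = 4.66 mg/L
Hourly TAN removed = Q * dTAN = 297.2 m^3/h * 4.66 mg/L = 1384.952 g/h  (m^3/h * mg/L = g/h)
Daily TAN removed = 1384.952 * 24 = 33238.848 g/day
Convert to kg/day: 33238.848 / 1000 = 33.238848 kg/day

33.238848 kg/day


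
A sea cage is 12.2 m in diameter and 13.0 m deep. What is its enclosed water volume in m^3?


r = d/2 = 12.2/2 = 6.1 m
Base area = pi*r^2 = pi*6.1^2 = 116.89866 m^2
Volume = 116.89866 * 13.0 = 1519.68 m^3

1519.68 m^3


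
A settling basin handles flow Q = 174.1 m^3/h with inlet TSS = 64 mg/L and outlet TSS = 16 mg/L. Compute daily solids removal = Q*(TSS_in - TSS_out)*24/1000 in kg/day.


Concentration drop: TSS_in - TSS_out = 64 - 16 = 48 mg/L
Hourly solids removed = Q * dTSS = 174.1 m^3/h * 48 mg/L = 8356.8 g/h  (m^3/h * mg/L = g/h)
Daily solids removed = 8356.8 * 24 = 200563.2 g/day
Convert g to kg: 200563.2 / 1000 = 200.5632 kg/day

200.5632 kg/day


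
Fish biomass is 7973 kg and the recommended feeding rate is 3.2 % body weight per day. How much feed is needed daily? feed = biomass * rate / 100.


Feeding rate fraction = 3.2% / 100 = 0.032
Daily feed = 7973 kg * 0.032 = 255.136 kg/day

255.136 kg/day


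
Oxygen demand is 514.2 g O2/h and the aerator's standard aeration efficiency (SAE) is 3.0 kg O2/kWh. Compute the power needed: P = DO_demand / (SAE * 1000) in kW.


SAE in g O2/kWh = 3.0 * 1000 = 3000 g/kWh
P = DO_demand / SAE_g = 514.2 / 3000 = 0.1714 kW

0.1714 kW


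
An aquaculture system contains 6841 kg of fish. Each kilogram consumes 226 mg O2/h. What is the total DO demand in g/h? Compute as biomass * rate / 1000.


Total O2 consumption (mg/h) = 6841 kg * 226 mg/(kg*h) = 1546066 mg/h
Convert to g/h: 1546066 / 1000 = 1546.066 g/h

1546.066 g/h


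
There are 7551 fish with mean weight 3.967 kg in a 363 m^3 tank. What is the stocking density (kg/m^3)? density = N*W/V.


Total biomass = 7551 fish * 3.967 kg = 29954.817 kg
Density = total biomass / volume = 29954.817 / 363 = 82.5202 kg/m^3

82.5202 kg/m^3


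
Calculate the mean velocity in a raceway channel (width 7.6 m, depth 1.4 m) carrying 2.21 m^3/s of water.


Cross-sectional area = W * d = 7.6 * 1.4 = 10.64 m^2
Velocity = Q / A = 2.21 / 10.64 = 0.207707 m/s

0.207707 m/s


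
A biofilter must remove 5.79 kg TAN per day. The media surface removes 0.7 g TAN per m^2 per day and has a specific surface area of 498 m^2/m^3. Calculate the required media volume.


A = 5.79*1000 / 0.7 = 8271.4286 m^2
V = 8271.4286 / 498 = 16.6093

16.6093 m^3


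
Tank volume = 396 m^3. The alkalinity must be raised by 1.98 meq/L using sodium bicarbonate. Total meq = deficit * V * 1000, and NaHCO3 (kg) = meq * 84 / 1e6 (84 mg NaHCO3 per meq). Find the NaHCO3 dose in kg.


Tank volume in L = 396 m^3 * 1000 = 396000 L
Total meq required = 1.98 meq/L * 396000 L = 784080 meq
NaHCO3 mass = 784080 meq * 84 mg/meq / 1e6 = 65.8627 kg

65.8627 kg


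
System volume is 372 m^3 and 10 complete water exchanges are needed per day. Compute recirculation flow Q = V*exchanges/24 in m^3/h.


Daily recirculation volume = 372 m^3 * 10 = 3720 m^3/day
Flow rate Q = daily volume / 24 h = 3720 / 24 = 155 m^3/h

155 m^3/h


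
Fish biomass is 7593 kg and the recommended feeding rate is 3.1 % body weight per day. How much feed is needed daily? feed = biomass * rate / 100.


Feeding rate fraction = 3.1% / 100 = 0.031
Daily feed = 7593 kg * 0.031 = 235.383 kg/day

235.383 kg/day


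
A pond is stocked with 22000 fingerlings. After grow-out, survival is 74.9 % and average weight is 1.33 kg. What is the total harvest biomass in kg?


Survivors = 22000 * 74.9/100 = 16478 fish
Harvest biomass = survivors * W_f = 16478 * 1.33 = 21915.74 kg

21915.74 kg


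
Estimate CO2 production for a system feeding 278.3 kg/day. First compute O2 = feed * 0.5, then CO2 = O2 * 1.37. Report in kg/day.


O2 = 278.3 * 0.5 = 139.15
CO2 = 139.15 * 1.37 = 190.6355

190.6355 kg/day


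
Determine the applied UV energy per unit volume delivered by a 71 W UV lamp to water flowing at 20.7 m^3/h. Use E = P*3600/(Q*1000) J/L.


Energy delivered per hour = 71 W * 3600 s = 255600 J/h
Volume treated per hour = 20.7 m^3/h * 1000 = 20700 L/h
dose = 255600 / 20700 = 12.3478 J/L

12.3478 J/L


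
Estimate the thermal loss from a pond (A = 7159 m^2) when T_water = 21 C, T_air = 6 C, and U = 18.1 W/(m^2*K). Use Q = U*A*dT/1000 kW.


Temperature difference dT = 21 - 6 = 15 K
Heat loss (W) = U * A * dT = 18.1 * 7159 * 15 = 1943668.5 W
Convert to kW: 1943668.5 / 1000 = 1943.6685 kW

1943.6685 kW


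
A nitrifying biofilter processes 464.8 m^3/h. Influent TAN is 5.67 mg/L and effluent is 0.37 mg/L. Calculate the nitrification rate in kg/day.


Concentration drop: TAN_in - TAN_out = 5.67 - 0.37 = 5.3 mg/L
Hourly TAN removed = Q * dTAN = 464.8 m^3/h * 5.3 mg/L = 2463.44 g/h  (m^3/h * mg/L = g/h)
Daily TAN removed = 2463.44 * 24 = 59122.56 g/day
Convert to kg/day: 59122.56 / 1000 = 59.12256 kg/day

59.12256 kg/day


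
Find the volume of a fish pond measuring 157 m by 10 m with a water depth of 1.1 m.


Base area = L * W = 157 * 10 = 1570 m^2
Volume = area * depth = 1570 * 1.1 = 1727 m^3

1727 m^3


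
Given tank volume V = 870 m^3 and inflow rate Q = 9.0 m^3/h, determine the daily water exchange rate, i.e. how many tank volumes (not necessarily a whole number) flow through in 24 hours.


Daily flow volume = 9.0 m^3/h * 24 h = 216 m^3/day
Exchanges = daily flow / tank volume = 216 / 870 = 0.248276 exchanges/day

0.248276 exchanges/day


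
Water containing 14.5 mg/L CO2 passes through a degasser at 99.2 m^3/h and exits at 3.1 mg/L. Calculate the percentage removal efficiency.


CO2_out / CO2_in = 3.1 / 14.5 = 0.2137931
Fraction remaining = 0.2137931
efficiency = (1 - 0.2137931) * 100 = 78.6207 %

78.6207 %


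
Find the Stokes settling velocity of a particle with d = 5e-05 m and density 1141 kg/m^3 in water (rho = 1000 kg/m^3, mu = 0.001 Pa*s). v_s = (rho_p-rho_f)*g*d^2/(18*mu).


Density difference: rho_p - rho_f = 1141 - 1000 = 141 kg/m^3
d^2 = (5e-05)^2 = 2.5e-09 m^2
Numerator = (rho_p - rho_f) * g * d^2 = 141 * 9.81 * 2.5e-09 = 3.458025e-06
Denominator = 18 * mu = 18 * 0.001 = 0.018
v_s = 3.458025e-06 / 0.018 = 1.92112e-04 m/s
Check: Re = rho_f * v_s * d / mu = 1000 * 1.92112e-04 * 5e-05 / 0.001 = 0.00961 < 1, so Stokes' law applies.

1.92112e-04 m/s


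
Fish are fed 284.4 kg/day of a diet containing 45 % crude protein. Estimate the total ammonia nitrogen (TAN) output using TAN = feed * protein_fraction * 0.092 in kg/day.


Protein in feed = 284.4 * 45/100 = 127.98 kg/day
TAN = protein * 0.092 = 127.98 * 0.092 = 11.77416 kg/day

11.77416 kg/day


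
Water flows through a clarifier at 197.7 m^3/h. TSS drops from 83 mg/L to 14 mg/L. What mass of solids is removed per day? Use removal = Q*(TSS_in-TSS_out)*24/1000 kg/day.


Concentration drop: TSS_in - TSS_out = 83 - 14 = 69 mg/L
Hourly solids removed = Q * dTSS = 197.7 m^3/h * 69 mg/L = 13641.3 g/h  (m^3/h * mg/L = g/h)
Daily solids removed = 13641.3 * 24 = 327391.2 g/day
Convert g to kg: 327391.2 / 1000 = 327.3912 kg/day

327.3912 kg/day


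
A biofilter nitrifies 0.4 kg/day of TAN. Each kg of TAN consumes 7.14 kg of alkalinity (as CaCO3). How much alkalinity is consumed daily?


Alkalinity factor: 7.14 kg CaCO3 consumed per kg TAN nitrified
alk = 0.4 kg TAN * 7.14 = 2.856 kg CaCO3/day

2.856 kg CaCO3/day


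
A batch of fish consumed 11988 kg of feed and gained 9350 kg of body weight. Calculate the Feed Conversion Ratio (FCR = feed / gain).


FCR = feed consumed / weight gained
FCR = 11988 kg / 9350 kg = 1.28214

1.28214


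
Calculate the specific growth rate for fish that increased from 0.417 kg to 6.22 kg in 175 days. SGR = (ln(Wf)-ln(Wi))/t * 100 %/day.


ln(W_f) = ln(6.22) = 1.8277699
ln(W_i) = ln(0.417) = -0.87466906
ln(W_f) - ln(W_i) = 1.8277699 - -0.87466906 = 2.702439
SGR = 2.702439 / 175 * 100 = 1.54425 %/day

1.54425 %/day


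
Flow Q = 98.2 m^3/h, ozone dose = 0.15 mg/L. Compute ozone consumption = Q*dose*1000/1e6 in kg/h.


O3 demand (mg/h) = Q * dose * 1000 = 98.2 * 0.15 * 1000 = 14730 mg/h
Convert mg to kg: 14730 / 1e6 = 0.01473 kg/h

0.01473 kg/h


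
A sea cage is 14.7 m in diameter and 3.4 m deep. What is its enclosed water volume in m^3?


r = d/2 = 14.7/2 = 7.35 m
Base area = pi*r^2 = pi*7.35^2 = 169.71669 m^2
Volume = 169.71669 * 3.4 = 577.037 m^3

577.037 m^3


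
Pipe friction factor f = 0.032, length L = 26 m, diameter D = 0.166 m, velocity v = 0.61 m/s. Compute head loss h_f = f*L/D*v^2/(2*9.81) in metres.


v^2 = 0.61^2 = 0.3721 m^2/s^2
L/D = 26/0.166 = 156.62651
h_f = f*(L/D)*v^2/(2g) = 0.032 * 156.62651 * 0.3721 / 19.62 = 0.0950552 m

0.0950552 m


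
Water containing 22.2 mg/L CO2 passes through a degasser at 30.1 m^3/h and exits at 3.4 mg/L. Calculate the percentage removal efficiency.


CO2_out / CO2_in = 3.4 / 22.2 = 0.15315315
Fraction remaining = 0.15315315
efficiency = (1 - 0.15315315) * 100 = 84.6847 %

84.6847 %


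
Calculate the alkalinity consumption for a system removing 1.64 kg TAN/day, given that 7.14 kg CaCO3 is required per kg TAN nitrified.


Alkalinity factor: 7.14 kg CaCO3 consumed per kg TAN nitrified
alk = 1.64 kg TAN * 7.14 = 11.7096 kg CaCO3/day

11.7096 kg CaCO3/day


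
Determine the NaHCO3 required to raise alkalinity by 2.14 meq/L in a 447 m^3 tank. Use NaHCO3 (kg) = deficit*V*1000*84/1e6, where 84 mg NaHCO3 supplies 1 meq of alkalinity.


Tank volume in L = 447 m^3 * 1000 = 447000 L
Total meq required = 2.14 meq/L * 447000 L = 956580 meq
NaHCO3 mass = 956580 meq * 84 mg/meq / 1e6 = 80.3527 kg

80.3527 kg


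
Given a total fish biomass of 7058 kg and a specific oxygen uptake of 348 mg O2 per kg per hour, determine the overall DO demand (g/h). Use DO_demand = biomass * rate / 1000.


Total O2 consumption (mg/h) = 7058 kg * 348 mg/(kg*h) = 2456184 mg/h
Convert to g/h: 2456184 / 1000 = 2456.184 g/h

2456.184 g/h


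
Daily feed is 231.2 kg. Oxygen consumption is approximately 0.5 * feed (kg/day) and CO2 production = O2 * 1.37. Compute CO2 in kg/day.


O2 = 231.2 * 0.5 = 115.6
CO2 = 115.6 * 1.37 = 158.372

158.372 kg/day


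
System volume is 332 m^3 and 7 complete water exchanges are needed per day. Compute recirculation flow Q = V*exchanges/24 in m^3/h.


Daily recirculation volume = 332 m^3 * 7 = 2324 m^3/day
Flow rate Q = daily volume / 24 h = 2324 / 24 = 96.8333 m^3/h

96.8333 m^3/h


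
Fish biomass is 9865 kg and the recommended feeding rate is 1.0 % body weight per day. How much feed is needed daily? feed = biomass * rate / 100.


Feeding rate fraction = 1.0% / 100 = 0.01
Daily feed = 9865 kg * 0.01 = 98.65 kg/day

98.65 kg/day


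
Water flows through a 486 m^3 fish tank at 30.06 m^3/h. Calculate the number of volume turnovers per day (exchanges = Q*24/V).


Daily flow volume = 30.06 m^3/h * 24 h = 721.44 m^3/day
Exchanges = daily flow / tank volume = 721.44 / 486 = 1.48444 exchanges/day

1.48444 exchanges/day


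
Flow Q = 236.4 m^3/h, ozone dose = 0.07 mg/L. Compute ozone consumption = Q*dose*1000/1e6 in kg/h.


O3 demand (mg/h) = Q * dose * 1000 = 236.4 * 0.07 * 1000 = 16548 mg/h
Convert mg to kg: 16548 / 1e6 = 0.016548 kg/h

0.016548 kg/h


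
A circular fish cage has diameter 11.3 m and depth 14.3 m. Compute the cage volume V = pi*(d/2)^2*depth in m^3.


r = d/2 = 11.3/2 = 5.65 m
Base area = pi*r^2 = pi*5.65^2 = 100.28749 m^2
Volume = 100.28749 * 14.3 = 1434.11 m^3

1434.11 m^3


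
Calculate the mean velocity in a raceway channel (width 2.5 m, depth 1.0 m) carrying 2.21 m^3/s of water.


Cross-sectional area = W * d = 2.5 * 1.0 = 2.5 m^2
Velocity = Q / A = 2.21 / 2.5 = 0.884 m/s

0.884 m/s


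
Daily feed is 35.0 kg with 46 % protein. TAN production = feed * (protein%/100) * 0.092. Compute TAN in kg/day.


Protein in feed = 35.0 * 46/100 = 16.1 kg/day
TAN = protein * 0.092 = 16.1 * 0.092 = 1.4812 kg/day

1.4812 kg/day


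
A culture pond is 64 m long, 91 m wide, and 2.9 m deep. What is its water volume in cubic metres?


Base area = L * W = 64 * 91 = 5824 m^2
Volume = area * depth = 5824 * 2.9 = 16889.6 m^3

16889.6 m^3


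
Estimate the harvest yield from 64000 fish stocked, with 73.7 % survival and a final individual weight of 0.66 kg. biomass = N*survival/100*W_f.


Survivors = 64000 * 73.7/100 = 47168 fish
Harvest biomass = survivors * W_f = 47168 * 0.66 = 31130.88 kg

31130.88 kg


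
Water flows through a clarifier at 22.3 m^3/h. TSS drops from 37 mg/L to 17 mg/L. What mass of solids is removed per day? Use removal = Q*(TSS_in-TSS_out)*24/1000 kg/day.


Concentration drop: TSS_in - TSS_out = 37 - 17 = 20 mg/L
Hourly solids removed = Q * dTSS = 22.3 m^3/h * 20 mg/L = 446 g/h  (m^3/h * mg/L = g/h)
Daily solids removed = 446 * 24 = 10704 g/day
Convert g to kg: 10704 / 1000 = 10.704 kg/day

10.704 kg/day


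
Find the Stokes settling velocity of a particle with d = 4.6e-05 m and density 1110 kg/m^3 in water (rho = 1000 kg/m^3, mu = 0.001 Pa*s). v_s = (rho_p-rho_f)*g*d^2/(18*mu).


Density difference: rho_p - rho_f = 1110 - 1000 = 110 kg/m^3
d^2 = (4.6e-05)^2 = 2.116e-09 m^2
Numerator = (rho_p - rho_f) * g * d^2 = 110 * 9.81 * 2.116e-09 = 2.2833756e-06
Denominator = 18 * mu = 18 * 0.001 = 0.018
v_s = 2.2833756e-06 / 0.018 = 1.26854e-04 m/s
Check: Re = rho_f * v_s * d / mu = 1000 * 1.26854e-04 * 4.6e-05 / 0.001 = 0.00584 < 1, so Stokes' law applies.

1.26854e-04 m/s


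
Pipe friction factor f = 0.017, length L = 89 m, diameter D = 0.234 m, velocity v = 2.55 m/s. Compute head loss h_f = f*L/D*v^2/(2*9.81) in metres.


v^2 = 2.55^2 = 6.5025 m^2/s^2
L/D = 89/0.234 = 380.34188
h_f = f*(L/D)*v^2/(2g) = 0.017 * 380.34188 * 6.5025 / 19.62 = 2.14291 m

2.14291 m


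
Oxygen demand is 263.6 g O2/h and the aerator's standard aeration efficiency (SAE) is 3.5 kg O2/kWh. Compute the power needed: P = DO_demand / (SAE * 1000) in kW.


SAE in g O2/kWh = 3.5 * 1000 = 3500 g/kWh
P = DO_demand / SAE_g = 263.6 / 3500 = 0.0753143 kW

0.0753143 kW


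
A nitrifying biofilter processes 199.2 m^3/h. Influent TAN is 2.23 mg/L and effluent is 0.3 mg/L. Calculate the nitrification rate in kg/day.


Concentration drop: TAN_in - TAN_out = 2.23 - 0.3 = 1.93 mg/L
Hourly TAN removed = Q * dTAN = 199.2 m^3/h * 1.93 mg/L = 384.456 g/h  (m^3/h * mg/L = g/h)
Daily TAN removed = 384.456 * 24 = 9226.944 g/day
Convert to kg/day: 9226.944 / 1000 = 9.226944 kg/day

9.226944 kg/day


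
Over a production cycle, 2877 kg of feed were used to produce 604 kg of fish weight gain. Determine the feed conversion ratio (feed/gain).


FCR = feed consumed / weight gained
FCR = 2877 kg / 604 kg = 4.76325

4.76325


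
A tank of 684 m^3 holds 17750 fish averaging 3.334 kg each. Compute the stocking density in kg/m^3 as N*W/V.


Total biomass = 17750 fish * 3.334 kg = 59178.5 kg
Density = total biomass / volume = 59178.5 / 684 = 86.5183 kg/m^3

86.5183 kg/m^3


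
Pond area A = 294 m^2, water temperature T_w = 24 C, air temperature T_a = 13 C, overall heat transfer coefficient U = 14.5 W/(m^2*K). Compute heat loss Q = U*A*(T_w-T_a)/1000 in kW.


Temperature difference dT = 24 - 13 = 11 K
Heat loss (W) = U * A * dT = 14.5 * 294 * 11 = 46893 W
Convert to kW: 46893 / 1000 = 46.893 kW

46.893 kW


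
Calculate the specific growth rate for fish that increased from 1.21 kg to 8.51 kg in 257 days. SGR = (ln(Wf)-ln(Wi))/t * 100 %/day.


ln(W_f) = ln(8.51) = 2.1412419
ln(W_i) = ln(1.21) = 0.19062036
ln(W_f) - ln(W_i) = 2.1412419 - 0.19062036 = 1.9506215
SGR = 1.9506215 / 257 * 100 = 0.758997 %/day

0.758997 %/day


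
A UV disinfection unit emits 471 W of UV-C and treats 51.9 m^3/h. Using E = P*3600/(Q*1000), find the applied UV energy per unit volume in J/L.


Energy delivered per hour = 471 W * 3600 s = 1695600 J/h
Volume treated per hour = 51.9 m^3/h * 1000 = 51900 L/h
dose = 1695600 / 51900 = 32.6705 J/L

32.6705 J/L


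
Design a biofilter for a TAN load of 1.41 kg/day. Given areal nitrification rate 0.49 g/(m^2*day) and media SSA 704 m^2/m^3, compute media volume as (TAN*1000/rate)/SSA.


A = 1.41*1000 / 0.49 = 2877.551 m^2
V = 2877.551 / 704 = 4.08743

4.08743 m^3


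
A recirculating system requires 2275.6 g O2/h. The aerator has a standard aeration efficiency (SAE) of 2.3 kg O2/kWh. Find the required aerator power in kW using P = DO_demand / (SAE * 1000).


SAE in g O2/kWh = 2.3 * 1000 = 2300 g/kWh
P = DO_demand / SAE_g = 2275.6 / 2300 = 0.989391 kW

0.989391 kW


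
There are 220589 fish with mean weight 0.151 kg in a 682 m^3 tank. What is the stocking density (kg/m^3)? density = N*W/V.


Total biomass = 220589 fish * 0.151 kg = 33308.939 kg
Density = total biomass / volume = 33308.939 / 682 = 48.8401 kg/m^3

48.8401 kg/m^3


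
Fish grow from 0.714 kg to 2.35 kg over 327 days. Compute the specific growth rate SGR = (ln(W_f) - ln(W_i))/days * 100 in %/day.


ln(W_f) = ln(2.35) = 0.85441533
ln(W_i) = ln(0.714) = -0.33687232
ln(W_f) - ln(W_i) = 0.85441533 - -0.33687232 = 1.1912877
SGR = 1.1912877 / 327 * 100 = 0.364308 %/day

0.364308 %/day


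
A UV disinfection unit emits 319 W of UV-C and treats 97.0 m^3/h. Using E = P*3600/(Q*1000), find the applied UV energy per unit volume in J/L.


Energy delivered per hour = 319 W * 3600 s = 1148400 J/h
Volume treated per hour = 97.0 m^3/h * 1000 = 97000 L/h
dose = 1148400 / 97000 = 11.8392 J/L

11.8392 J/L


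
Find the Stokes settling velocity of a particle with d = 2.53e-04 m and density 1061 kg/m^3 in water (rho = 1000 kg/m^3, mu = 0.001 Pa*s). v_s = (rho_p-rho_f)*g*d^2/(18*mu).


Density difference: rho_p - rho_f = 1061 - 1000 = 61 kg/m^3
d^2 = (2.53e-04)^2 = 6.4009e-08 m^2
Numerator = (rho_p - rho_f) * g * d^2 = 61 * 9.81 * 6.4009e-08 = 3.8303626e-05
Denominator = 18 * mu = 18 * 0.001 = 0.018
v_s = 3.8303626e-05 / 0.018 = 0.00212798 m/s
Check: Re = rho_f * v_s * d / mu = 1000 * 0.00212798 * 2.53e-04 / 0.001 = 0.538 < 1, so Stokes' law applies.

0.00212798 m/s


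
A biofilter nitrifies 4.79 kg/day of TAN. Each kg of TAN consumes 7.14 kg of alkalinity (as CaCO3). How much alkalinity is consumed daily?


Alkalinity factor: 7.14 kg CaCO3 consumed per kg TAN nitrified
alk = 4.79 kg TAN * 7.14 = 34.2006 kg CaCO3/day

34.2006 kg CaCO3/day


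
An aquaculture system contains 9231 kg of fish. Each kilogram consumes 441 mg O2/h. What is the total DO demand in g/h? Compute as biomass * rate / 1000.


Total O2 consumption (mg/h) = 9231 kg * 441 mg/(kg*h) = 4070871 mg/h
Convert to g/h: 4070871 / 1000 = 4070.871 g/h

4070.871 g/h


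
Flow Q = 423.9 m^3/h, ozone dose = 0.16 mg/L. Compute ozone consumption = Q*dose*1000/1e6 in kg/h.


O3 demand (mg/h) = Q * dose * 1000 = 423.9 * 0.16 * 1000 = 67824 mg/h
Convert mg to kg: 67824 / 1e6 = 0.067824 kg/h

0.067824 kg/h


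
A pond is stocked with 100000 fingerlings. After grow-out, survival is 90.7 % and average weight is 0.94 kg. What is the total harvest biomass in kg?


Survivors = 100000 * 90.7/100 = 90700 fish
Harvest biomass = survivors * W_f = 90700 * 0.94 = 85258 kg

85258 kg


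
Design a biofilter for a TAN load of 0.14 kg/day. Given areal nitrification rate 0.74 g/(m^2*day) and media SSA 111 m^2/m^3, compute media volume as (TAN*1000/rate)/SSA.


A = 0.14*1000 / 0.74 = 189.18919 m^2
V = 189.18919 / 111 = 1.70441

1.70441 m^3


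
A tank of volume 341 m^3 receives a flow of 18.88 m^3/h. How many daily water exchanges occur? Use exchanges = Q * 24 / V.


Daily flow volume = 18.88 m^3/h * 24 h = 453.12 m^3/day
Exchanges = daily flow / tank volume = 453.12 / 341 = 1.3288 exchanges/day

1.3288 exchanges/day


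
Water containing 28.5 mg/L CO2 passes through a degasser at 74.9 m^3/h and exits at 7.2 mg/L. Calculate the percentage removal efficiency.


CO2_out / CO2_in = 7.2 / 28.5 = 0.25263158
Fraction remaining = 0.25263158
efficiency = (1 - 0.25263158) * 100 = 74.7368 %

74.7368 %


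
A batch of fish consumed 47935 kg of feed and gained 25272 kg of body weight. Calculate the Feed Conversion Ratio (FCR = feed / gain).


FCR = feed consumed / weight gained
FCR = 47935 kg / 25272 kg = 1.89676

1.89676


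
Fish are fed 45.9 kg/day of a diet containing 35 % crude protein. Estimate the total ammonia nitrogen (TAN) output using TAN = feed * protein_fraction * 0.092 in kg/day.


Protein in feed = 45.9 * 35/100 = 16.065 kg/day
TAN = protein * 0.092 = 16.065 * 0.092 = 1.47798 kg/day

1.47798 kg/day


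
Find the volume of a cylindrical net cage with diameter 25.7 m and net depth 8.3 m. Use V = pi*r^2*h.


r = d/2 = 25.7/2 = 12.85 m
Base area = pi*r^2 = pi*12.85^2 = 518.74763 m^2
Volume = 518.74763 * 8.3 = 4305.61 m^3

4305.61 m^3


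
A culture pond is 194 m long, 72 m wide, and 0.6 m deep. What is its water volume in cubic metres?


Base area = L * W = 194 * 72 = 13968 m^2
Volume = area * depth = 13968 * 0.6 = 8380.8 m^3

8380.8 m^3


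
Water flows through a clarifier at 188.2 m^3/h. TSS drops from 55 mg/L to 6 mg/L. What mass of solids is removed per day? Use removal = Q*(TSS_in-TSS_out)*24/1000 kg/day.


Concentration drop: TSS_in - TSS_out = 55 - 6 = 49 mg/L
Hourly solids removed = Q * dTSS = 188.2 m^3/h * 49 mg/L = 9221.8 g/h  (m^3/h * mg/L = g/h)
Daily solids removed = 9221.8 * 24 = 221323.2 g/day
Convert g to kg: 221323.2 / 1000 = 221.3232 kg/day

221.3232 kg/day


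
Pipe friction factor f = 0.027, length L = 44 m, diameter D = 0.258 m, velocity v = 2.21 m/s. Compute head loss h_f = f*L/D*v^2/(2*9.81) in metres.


v^2 = 2.21^2 = 4.8841 m^2/s^2
L/D = 44/0.258 = 170.54264
h_f = f*(L/D)*v^2/(2g) = 0.027 * 170.54264 * 4.8841 / 19.62 = 1.14626 m

1.14626 m


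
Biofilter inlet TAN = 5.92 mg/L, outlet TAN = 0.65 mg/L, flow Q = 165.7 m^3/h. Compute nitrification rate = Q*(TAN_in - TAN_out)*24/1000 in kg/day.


Concentration drop: TAN_in - TAN_out = 5.92 - 0.65 = 5.27 mg/L
Hourly TAN removed = Q * dTAN = 165.7 m^3/h * 5.27 mg/L = 873.239 g/h  (m^3/h * mg/L = g/h)
Daily TAN removed = 873.239 * 24 = 20957.736 g/day
Convert to kg/day: 20957.736 / 1000 = 20.957736 kg/day

20.957736 kg/day


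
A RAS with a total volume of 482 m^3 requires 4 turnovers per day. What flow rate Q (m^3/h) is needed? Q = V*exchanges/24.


Daily recirculation volume = 482 m^3 * 4 = 1928 m^3/day
Flow rate Q = daily volume / 24 h = 1928 / 24 = 80.3333 m^3/h

80.3333 m^3/h


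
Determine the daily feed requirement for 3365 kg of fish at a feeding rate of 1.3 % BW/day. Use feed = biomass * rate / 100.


Feeding rate fraction = 1.3% / 100 = 0.013
Daily feed = 3365 kg * 0.013 = 43.745 kg/day

43.745 kg/day


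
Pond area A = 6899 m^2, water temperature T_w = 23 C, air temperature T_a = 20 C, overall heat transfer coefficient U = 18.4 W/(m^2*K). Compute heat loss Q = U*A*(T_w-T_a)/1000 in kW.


Temperature difference dT = 23 - 20 = 3 K
Heat loss (W) = U * A * dT = 18.4 * 6899 * 3 = 380824.8 W
Convert to kW: 380824.8 / 1000 = 380.8248 kW

380.8248 kW


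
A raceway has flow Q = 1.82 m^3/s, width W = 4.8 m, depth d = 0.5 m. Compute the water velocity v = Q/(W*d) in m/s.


Cross-sectional area = W * d = 4.8 * 0.5 = 2.4 m^2
Velocity = Q / A = 1.82 / 2.4 = 0.758333 m/s

0.758333 m/s


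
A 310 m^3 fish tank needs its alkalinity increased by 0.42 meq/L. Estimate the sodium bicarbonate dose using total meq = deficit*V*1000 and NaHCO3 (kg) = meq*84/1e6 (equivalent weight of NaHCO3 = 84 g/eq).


Tank volume in L = 310 m^3 * 1000 = 310000 L
Total meq required = 0.42 meq/L * 310000 L = 130200 meq
NaHCO3 mass = 130200 meq * 84 mg/meq / 1e6 = 10.9368 kg

10.9368 kg


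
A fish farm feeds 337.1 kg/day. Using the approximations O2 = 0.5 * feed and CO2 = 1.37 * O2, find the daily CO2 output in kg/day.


O2 = 337.1 * 0.5 = 168.55
CO2 = 168.55 * 1.37 = 230.9135

230.9135 kg/day


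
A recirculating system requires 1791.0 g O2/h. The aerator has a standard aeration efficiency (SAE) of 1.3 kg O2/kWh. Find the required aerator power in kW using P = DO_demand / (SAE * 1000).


SAE in g O2/kWh = 1.3 * 1000 = 1300 g/kWh
P = DO_demand / SAE_g = 1791.0 / 1300 = 1.37769 kW

1.37769 kW
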